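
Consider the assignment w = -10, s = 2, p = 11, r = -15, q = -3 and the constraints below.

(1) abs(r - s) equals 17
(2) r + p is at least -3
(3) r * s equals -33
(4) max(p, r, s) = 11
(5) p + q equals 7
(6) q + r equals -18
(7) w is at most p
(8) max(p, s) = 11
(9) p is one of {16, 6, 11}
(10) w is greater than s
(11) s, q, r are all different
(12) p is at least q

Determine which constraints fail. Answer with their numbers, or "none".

(1) abs(-15 - 2) = 17 — holds.
(2) r + p = -15 + 11 = -4; -4 < -3, bound -3 not met — fails.
(3) r * s = -15 * 2 = -30, not -33 — fails.
(4) max(11, -15, 2) = 11 — holds.
(5) p + q = 11 + (-3) = 8, not 7 — fails.
(6) q + r = -3 + (-15) = -18 — holds.
(7) w = -10, p = 11; -10 ≤ 11 — holds.
(8) max(11, 2) = 11 — holds.
(9) p = 11 is in {16, 6, 11} — holds.
(10) w = -10, s = 2; -10 ≤ 2 (want >) — fails.
(11) values 2, -3, -15 are pairwise distinct — holds.
(12) p = 11, q = -3; 11 ≥ -3 — holds.

Constraints 2, 3, 5, and 10 are violated.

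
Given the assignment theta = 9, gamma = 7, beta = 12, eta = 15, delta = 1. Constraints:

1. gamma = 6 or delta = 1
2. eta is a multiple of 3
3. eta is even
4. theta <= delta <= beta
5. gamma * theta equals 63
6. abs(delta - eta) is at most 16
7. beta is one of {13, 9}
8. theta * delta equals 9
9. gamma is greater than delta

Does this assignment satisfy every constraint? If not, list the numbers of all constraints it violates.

1. gamma = 7 ≠ 6, but delta = 1 = 1 (second disjunct) — holds.
2. 15 / 3 = 5, so 3 divides 15 — holds.
3. eta = 15 is odd — does not hold.
4. values 9, 1, 12; theta = 9 is not <= delta = 1 — does not hold.
5. gamma * theta = 7 * 9 = 63 — holds.
6. abs(1 - 15) = 14; 14 ≤ 16 — holds.
7. beta = 12 is not in {13, 9} — does not hold.
8. theta * delta = 9 * 1 = 9 — holds.
9. gamma = 7, delta = 1; 7 > 1 — holds.

Constraints 3, 4, and 7 are violated.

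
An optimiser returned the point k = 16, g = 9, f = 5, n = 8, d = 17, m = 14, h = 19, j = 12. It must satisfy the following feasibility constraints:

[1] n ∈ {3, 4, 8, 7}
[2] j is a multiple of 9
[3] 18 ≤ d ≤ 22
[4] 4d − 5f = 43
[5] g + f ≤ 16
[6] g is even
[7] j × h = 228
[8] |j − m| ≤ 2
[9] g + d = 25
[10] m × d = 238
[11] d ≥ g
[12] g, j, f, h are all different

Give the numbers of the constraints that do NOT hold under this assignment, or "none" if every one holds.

[1] n = 8 is in {3, 4, 8, 7} — satisfied.
[2] 12 = 9×1 + 3, so 9 does not divide 12 — violated.
[3] d = 17 is outside [18, 22] — violated.
[4] 4d − 5f = 4(17) − 5(5) = 43 — satisfied.
[5] g + f = 9 + 5 = 14; 14 ≤ 16 — satisfied.
[6] g = 9 is odd — violated.
[7] j × h = 12 × 19 = 228 — satisfied.
[8] |12 − 14| = 2; 2 ≤ 2 — satisfied.
[9] g + d = 9 + 17 = 26, not 25 — violated.
[10] m × d = 14 × 17 = 238 — satisfied.
[11] d = 17, g = 9; 17 ≥ 9 — satisfied.
[12] values 9, 12, 5, 19 are pairwise distinct — satisfied.

Constraints 2, 3, 6, and 9 do not hold.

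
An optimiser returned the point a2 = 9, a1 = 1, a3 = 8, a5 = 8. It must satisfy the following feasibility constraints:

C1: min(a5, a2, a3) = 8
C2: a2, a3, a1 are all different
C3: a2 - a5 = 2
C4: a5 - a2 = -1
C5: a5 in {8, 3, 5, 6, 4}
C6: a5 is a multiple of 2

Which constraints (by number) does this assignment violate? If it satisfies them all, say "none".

C1: min(8, 9, 8) = 8 — satisfied.
C2: values 9, 8, 1 are pairwise distinct — satisfied.
C3: a2 - a5 = 9 - 8 = 1, not 2 — violated.
C4: a5 - a2 = 8 - 9 = -1 — satisfied.
C5: a5 = 8 is in {8, 3, 5, 6, 4} — satisfied.
C6: 8 / 2 = 4, so 2 divides 8 — satisfied.

Violated: 3.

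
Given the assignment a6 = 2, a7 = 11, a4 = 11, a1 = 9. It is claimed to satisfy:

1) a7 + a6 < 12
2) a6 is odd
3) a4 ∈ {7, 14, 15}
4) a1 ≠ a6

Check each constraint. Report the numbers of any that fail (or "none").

The assignment fails constraints 1, 2, and 3.

1) a7 + a6 = 11 + 2 = 13; 13 ≥ 12, bound 12 not met — fails.
2) a6 = 2 is even — fails.
3) a4 = 11 is not in {7, 14, 15} — fails.
4) a1 = 9, a6 = 2; distinct — holds.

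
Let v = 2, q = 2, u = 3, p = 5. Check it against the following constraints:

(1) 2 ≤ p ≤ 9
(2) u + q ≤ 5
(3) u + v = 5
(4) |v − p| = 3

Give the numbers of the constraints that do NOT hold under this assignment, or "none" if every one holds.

(1) p = 5 lies in [2, 9]  yes
(2) u + q = 3 + 2 = 5; 5 ≤ 5  yes
(3) u + v = 3 + 2 = 5  yes
(4) |2 − 5| = 3  yes

No violations.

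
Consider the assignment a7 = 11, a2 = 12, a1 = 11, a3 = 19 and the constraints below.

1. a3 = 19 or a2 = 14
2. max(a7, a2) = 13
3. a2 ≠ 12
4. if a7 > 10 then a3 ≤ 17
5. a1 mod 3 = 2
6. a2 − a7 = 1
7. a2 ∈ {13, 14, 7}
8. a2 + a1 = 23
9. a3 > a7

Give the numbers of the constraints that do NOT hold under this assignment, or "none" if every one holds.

1. a3 = 19 = 19 (first disjunct) — OK.
2. max(11, 12) = 12, not 13 — violated.
3. a2 = 12, but 12 is required to differ — violated.
4. a7 = 11 > 10, so we need a3 ≤ 17; but a3 = 19 > 17 — violated.
5. 11 mod 3 = 2 — OK.
6. a2 − a7 = 12 − 11 = 1 — OK.
7. a2 = 12 is not in {13, 14, 7} — violated.
8. a2 + a1 = 12 + 11 = 23 — OK.
9. a3 = 19, a7 = 11; 19 > 11 — OK.

Constraints 2, 3, 4, and 7 do not hold.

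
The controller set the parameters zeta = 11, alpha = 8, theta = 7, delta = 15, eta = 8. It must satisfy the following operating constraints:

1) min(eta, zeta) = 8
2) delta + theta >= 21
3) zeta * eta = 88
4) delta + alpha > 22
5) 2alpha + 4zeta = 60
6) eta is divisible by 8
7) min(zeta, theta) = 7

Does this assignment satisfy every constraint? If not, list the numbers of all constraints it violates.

1) min(8, 11) = 8  ✓
2) delta + theta = 15 + 7 = 22; 22 ≥ 21  ✓
3) zeta * eta = 11 * 8 = 88  ✓
4) delta + alpha = 15 + 8 = 23; 23 > 22  ✓
5) 2alpha + 4zeta = 2(8) + 4(11) = 60  ✓
6) 8 / 8 = 1, so 8 divides 8  ✓
7) min(11, 7) = 7  ✓

The assignment satisfies every constraint.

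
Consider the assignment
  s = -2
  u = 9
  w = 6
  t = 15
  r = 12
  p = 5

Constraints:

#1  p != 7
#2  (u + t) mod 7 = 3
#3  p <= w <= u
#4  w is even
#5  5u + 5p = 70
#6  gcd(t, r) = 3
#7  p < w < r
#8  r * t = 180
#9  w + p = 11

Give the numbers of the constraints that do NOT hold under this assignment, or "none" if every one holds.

The assignment satisfies every constraint.

#1 p = 5, and 5 ≠ 7 — holds.
#2 u + t = 24; 24 mod 7 = 3 — holds.
#3 values 5 <= 6 <= 9 — holds.
#4 w = 6 is even — holds.
#5 5u + 5p = 5(9) + 5(5) = 70 — holds.
#6 gcd(15, 12) = 3 — holds.
#7 values 5 < 6 < 12 — holds.
#8 r * t = 12 * 15 = 180 — holds.
#9 w + p = 6 + 5 = 11 — holds.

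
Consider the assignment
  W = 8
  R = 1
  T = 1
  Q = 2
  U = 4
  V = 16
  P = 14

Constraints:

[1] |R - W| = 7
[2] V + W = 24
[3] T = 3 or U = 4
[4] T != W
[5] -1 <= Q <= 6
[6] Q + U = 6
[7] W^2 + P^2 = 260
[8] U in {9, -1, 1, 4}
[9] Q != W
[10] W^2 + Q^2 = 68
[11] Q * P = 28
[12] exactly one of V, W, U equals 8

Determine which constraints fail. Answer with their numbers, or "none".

No violations.

[1] |1 - 8| = 7 — OK.
[2] V + W = 16 + 8 = 24 — OK.
[3] T = 1 ≠ 3, but U = 4 = 4 (second disjunct) — OK.
[4] T = 1, W = 8; distinct — OK.
[5] Q = 2 lies in [-1, 6] — OK.
[6] Q + U = 2 + 4 = 6 — OK.
[7] W^2 + P^2 = 8^2 + 14^2 = 64 + 196 = 260 — OK.
[8] U = 4 is in {9, -1, 1, 4} — OK.
[9] Q = 2, W = 8; distinct — OK.
[10] W^2 + Q^2 = 8^2 + 2^2 = 64 + 4 = 68 — OK.
[11] Q * P = 2 * 14 = 28 — OK.
[12] V=16, W=8, U=4; 1 of them equals 8 — OK.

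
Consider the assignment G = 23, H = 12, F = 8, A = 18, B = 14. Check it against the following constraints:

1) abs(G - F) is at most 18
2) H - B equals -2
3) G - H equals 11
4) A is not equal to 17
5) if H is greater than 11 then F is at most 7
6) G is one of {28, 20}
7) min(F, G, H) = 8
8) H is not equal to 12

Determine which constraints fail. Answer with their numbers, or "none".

1) abs(23 - 8) = 15; 15 ≤ 18 — satisfied.
2) H - B = 12 - 14 = -2 — satisfied.
3) G - H = 23 - 12 = 11 — satisfied.
4) A = 18, and 18 ≠ 17 — satisfied.
5) H = 12 > 11, so we need F ≤ 7; but F = 8 > 7 — violated.
6) G = 23 is not in {28, 20} — violated.
7) min(8, 23, 12) = 8 — satisfied.
8) H = 12, but 12 is required to differ — violated.

No — constraints 5, 6, and 8 are not satisfied.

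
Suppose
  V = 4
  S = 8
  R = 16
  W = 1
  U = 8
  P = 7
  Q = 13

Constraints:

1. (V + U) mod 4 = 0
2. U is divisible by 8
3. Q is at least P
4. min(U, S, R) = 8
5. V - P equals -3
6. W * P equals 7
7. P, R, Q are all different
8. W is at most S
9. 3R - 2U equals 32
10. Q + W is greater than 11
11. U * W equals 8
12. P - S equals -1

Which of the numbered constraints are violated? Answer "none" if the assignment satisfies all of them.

None — every constraint holds.

1. V + U = 12; 12 mod 4 = 0  ✓
2. 8 / 8 = 1, so 8 divides 8  ✓
3. Q = 13, P = 7; 13 ≥ 7  ✓
4. min(8, 8, 16) = 8  ✓
5. V - P = 4 - 7 = -3  ✓
6. W * P = 1 * 7 = 7  ✓
7. values 7, 16, 13 are pairwise distinct  ✓
8. W = 1, S = 8; 1 ≤ 8  ✓
9. 3R - 2U = 3(16) - 2(8) = 32  ✓
10. Q + W = 13 + 1 = 14; 14 > 11  ✓
11. U * W = 8 * 1 = 8  ✓
12. P - S = 7 - 8 = -1  ✓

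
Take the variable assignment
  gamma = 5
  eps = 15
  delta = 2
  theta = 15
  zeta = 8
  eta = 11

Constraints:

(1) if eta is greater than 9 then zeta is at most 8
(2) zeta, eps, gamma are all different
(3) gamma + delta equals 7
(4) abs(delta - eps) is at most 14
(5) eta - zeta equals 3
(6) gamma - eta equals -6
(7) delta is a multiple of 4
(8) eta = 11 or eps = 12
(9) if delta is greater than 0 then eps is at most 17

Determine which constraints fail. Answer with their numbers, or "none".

(1) eta = 11 > 9, so we need zeta ≤ 8; zeta = 8 ≤ 8 — satisfied.
(2) values 8, 15, 5 are pairwise distinct — satisfied.
(3) gamma + delta = 5 + 2 = 7 — satisfied.
(4) abs(2 - 15) = 13; 13 ≤ 14 — satisfied.
(5) eta - zeta = 11 - 8 = 3 — satisfied.
(6) gamma - eta = 5 - 11 = -6 — satisfied.
(7) 2 = 4*0 + 2, so 4 does not divide 2 — violated.
(8) eta = 11 = 11 (first disjunct) — satisfied.
(9) delta = 2 > 0, so we need eps ≤ 17; eps = 15 ≤ 17 — satisfied.

The assignment fails constraint 7.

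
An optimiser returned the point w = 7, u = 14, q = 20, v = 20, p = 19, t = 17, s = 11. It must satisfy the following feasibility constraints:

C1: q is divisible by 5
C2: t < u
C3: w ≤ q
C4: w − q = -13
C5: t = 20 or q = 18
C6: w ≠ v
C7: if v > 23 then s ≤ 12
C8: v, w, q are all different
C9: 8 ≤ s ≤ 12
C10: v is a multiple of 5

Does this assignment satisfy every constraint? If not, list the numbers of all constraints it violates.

Violated: 2, 5, 8.

C1: 20 / 5 = 4, so 5 divides 20 — holds.
C2: t = 17, u = 14; 17 ≥ 14 (want <) — does not hold.
C3: w = 7, q = 20; 7 ≤ 20 — holds.
C4: w − q = 7 − 20 = -13 — holds.
C5: t = 17 ≠ 20 and q = 20 ≠ 18; both disjuncts false — does not hold.
C6: w = 7, v = 20; distinct — holds.
C7: v = 20, not > 23; antecedent false, conditional vacuously true — holds.
C8: v = q = 20, not all different — does not hold.
C9: s = 11 lies in [8, 12] — holds.
C10: 20 / 5 = 4, so 5 divides 20 — holds.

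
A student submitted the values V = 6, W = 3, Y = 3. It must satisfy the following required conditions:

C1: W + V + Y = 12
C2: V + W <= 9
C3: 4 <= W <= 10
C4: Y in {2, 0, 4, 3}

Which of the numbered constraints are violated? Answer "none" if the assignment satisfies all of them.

C1: W + V + Y = 3 + 6 + 3 = 12 — holds.
C2: V + W = 6 + 3 = 9; 9 ≤ 9 — holds.
C3: W = 3 is outside [4, 10] — fails.
C4: Y = 3 is in {2, 0, 4, 3} — holds.

The assignment fails constraint 3.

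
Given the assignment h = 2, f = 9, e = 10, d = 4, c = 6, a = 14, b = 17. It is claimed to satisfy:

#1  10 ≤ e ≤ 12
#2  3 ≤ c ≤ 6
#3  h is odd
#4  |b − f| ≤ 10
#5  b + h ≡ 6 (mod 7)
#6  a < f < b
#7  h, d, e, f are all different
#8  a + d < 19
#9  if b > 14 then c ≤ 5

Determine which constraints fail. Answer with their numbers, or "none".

#1 e = 10 lies in [10, 12] — satisfied.
#2 c = 6 lies in [3, 6] — satisfied.
#3 h = 2 is even — violated.
#4 |17 − 9| = 8; 8 ≤ 10 — satisfied.
#5 b + h = 19; 19 mod 7 = 5, not 6 — violated.
#6 values 14, 9, 17; a = 14 is not < f = 9 — violated.
#7 values 2, 4, 10, 9 are pairwise distinct — satisfied.
#8 a + d = 14 + 4 = 18; 18 < 19 — satisfied.
#9 b = 17 > 14, so we need c ≤ 5; but c = 6 > 5 — violated.

Constraints 3, 5, 6, and 9 do not hold.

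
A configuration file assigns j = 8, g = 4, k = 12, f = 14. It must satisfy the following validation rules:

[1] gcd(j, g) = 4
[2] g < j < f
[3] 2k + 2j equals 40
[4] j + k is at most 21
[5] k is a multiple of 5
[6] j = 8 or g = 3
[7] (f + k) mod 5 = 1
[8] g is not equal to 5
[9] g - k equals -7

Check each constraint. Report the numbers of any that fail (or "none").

[1] gcd(8, 4) = 4 — holds.
[2] values 4 < 8 < 14 — holds.
[3] 2k + 2j = 2(12) + 2(8) = 40 — holds.
[4] j + k = 8 + 12 = 20; 20 ≤ 21 — holds.
[5] 12 = 5*2 + 2, so 5 does not divide 12 — fails.
[6] j = 8 = 8 (first disjunct) — holds.
[7] f + k = 26; 26 mod 5 = 1 — holds.
[8] g = 4, and 4 ≠ 5 — holds.
[9] g - k = 4 - 12 = -8, not -7 — fails.

Violated: 5 and 9.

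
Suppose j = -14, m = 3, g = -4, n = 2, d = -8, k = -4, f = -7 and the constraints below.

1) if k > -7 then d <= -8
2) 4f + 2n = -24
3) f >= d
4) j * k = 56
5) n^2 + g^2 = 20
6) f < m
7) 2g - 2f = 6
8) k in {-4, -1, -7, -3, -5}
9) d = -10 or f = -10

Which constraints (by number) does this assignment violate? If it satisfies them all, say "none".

1) k = -4 > -7, so we need d ≤ -8; d = -8 ≤ -8 — OK.
2) 4f + 2n = 4(-7) + 2(2) = -24 — OK.
3) f = -7, d = -8; -7 ≥ -8 — OK.
4) j * k = -14 * (-4) = 56 — OK.
5) n^2 + g^2 = 2^2 + (-4)^2 = 4 + 16 = 20 — OK.
6) f = -7, m = 3; -7 < 3 — OK.
7) 2g - 2f = 2(-4) - 2(-7) = 6 — OK.
8) k = -4 is in {-4, -1, -7, -3, -5} — OK.
9) d = -8 ≠ -10 and f = -7 ≠ -10; both disjuncts false — violated.

Constraint 9 is violated.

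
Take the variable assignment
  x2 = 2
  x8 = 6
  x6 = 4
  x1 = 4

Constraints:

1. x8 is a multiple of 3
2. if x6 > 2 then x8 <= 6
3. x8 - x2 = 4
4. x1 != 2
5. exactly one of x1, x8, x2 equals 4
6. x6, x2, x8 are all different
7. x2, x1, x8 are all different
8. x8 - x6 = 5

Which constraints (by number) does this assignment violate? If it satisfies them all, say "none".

Violated: 8.

1. 6 / 3 = 2, so 3 divides 6  holds
2. x6 = 4 > 2, so we need x8 ≤ 6; x8 = 6 ≤ 6  holds
3. x8 - x2 = 6 - 2 = 4  holds
4. x1 = 4, and 4 ≠ 2  holds
5. x1=4, x8=6, x2=2; 1 of them equals 4  holds
6. values 4, 2, 6 are pairwise distinct  holds
7. values 2, 4, 6 are pairwise distinct  holds
8. x8 - x6 = 6 - 4 = 2, not 5  fails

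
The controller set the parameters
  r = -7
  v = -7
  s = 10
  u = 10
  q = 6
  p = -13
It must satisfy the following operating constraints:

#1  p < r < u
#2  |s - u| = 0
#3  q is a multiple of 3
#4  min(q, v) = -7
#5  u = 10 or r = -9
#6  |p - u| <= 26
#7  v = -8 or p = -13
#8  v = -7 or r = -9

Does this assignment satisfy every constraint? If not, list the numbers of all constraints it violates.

#1 values -13 < -7 < 10  holds
#2 |10 - 10| = 0  holds
#3 6 / 3 = 2, so 3 divides 6  holds
#4 min(6, -7) = -7  holds
#5 u = 10 = 10 (first disjunct)  holds
#6 |-13 - 10| = 23; 23 ≤ 26  holds
#7 v = -7 ≠ -8, but p = -13 = -13 (second disjunct)  holds
#8 v = -7 = -7 (first disjunct)  holds

All constraints are satisfied.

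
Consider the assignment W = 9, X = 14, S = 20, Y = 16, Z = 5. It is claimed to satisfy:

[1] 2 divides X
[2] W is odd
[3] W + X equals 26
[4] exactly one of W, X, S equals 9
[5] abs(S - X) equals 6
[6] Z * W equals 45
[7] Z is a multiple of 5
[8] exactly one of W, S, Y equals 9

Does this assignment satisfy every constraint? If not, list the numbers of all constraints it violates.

Constraint 3 is violated.

[1] 14 / 2 = 7, so 2 divides 14  OK
[2] W = 9 is odd  OK
[3] W + X = 9 + 14 = 23, not 26  FAIL
[4] W=9, X=14, S=20; 1 of them equals 9  OK
[5] abs(20 - 14) = 6  OK
[6] Z * W = 5 * 9 = 45  OK
[7] 5 / 5 = 1, so 5 divides 5  OK
[8] W=9, S=20, Y=16; 1 of them equals 9  OK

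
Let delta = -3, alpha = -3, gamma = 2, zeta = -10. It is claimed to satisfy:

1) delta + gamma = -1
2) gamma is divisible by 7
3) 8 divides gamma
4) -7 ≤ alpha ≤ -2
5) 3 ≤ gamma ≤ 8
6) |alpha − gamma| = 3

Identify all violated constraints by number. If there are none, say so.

1) delta + gamma = -3 + 2 = -1 — holds.
2) 2 = 7×0 + 2, so 7 does not divide 2 — does not hold.
3) 2 = 8×0 + 2, so 8 does not divide 2 — does not hold.
4) alpha = -3 lies in [-7, -2] — holds.
5) gamma = 2 is outside [3, 8] — does not hold.
6) |-3 − 2| = 5, not 3 — does not hold.

Constraints 2, 3, 5, and 6 are violated.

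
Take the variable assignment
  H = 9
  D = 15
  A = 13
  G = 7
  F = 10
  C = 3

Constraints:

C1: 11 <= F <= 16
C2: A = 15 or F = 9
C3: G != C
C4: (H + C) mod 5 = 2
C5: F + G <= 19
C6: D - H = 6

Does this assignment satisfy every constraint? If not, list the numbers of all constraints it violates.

C1: F = 10 is outside [11, 16] — fails.
C2: A = 13 ≠ 15 and F = 10 ≠ 9; both disjuncts false — fails.
C3: G = 7, C = 3; distinct — holds.
C4: H + C = 12; 12 mod 5 = 2 — holds.
C5: F + G = 10 + 7 = 17; 17 ≤ 19 — holds.
C6: D - H = 15 - 9 = 6 — holds.

Violated: 1, 2.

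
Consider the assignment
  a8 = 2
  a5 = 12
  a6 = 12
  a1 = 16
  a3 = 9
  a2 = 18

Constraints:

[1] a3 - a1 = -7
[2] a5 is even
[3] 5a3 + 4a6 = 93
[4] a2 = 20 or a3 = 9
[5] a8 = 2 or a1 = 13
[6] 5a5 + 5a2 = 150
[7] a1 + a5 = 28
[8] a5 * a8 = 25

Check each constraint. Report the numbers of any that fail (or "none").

[1] a3 - a1 = 9 - 16 = -7  OK
[2] a5 = 12 is even  OK
[3] 5a3 + 4a6 = 5(9) + 4(12) = 93  OK
[4] a2 = 18 ≠ 20, but a3 = 9 = 9 (second disjunct)  OK
[5] a8 = 2 = 2 (first disjunct)  OK
[6] 5a5 + 5a2 = 5(12) + 5(18) = 150  OK
[7] a1 + a5 = 16 + 12 = 28  OK
[8] a5 * a8 = 12 * 2 = 24, not 25  FAIL

Violated: 8.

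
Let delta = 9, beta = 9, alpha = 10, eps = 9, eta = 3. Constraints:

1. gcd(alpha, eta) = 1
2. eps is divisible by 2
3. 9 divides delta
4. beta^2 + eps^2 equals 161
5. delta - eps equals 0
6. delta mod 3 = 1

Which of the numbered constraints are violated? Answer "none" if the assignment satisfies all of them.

1. gcd(10, 3) = 1 — holds.
2. 9 = 2*4 + 1, so 2 does not divide 9 — fails.
3. 9 / 9 = 1, so 9 divides 9 — holds.
4. beta^2 + eps^2 = 9^2 + 9^2 = 81 + 81 = 162, not 161 — fails.
5. delta - eps = 9 - 9 = 0 — holds.
6. 9 mod 3 = 0, not 1 — fails.

Violated: 2, 4, 6.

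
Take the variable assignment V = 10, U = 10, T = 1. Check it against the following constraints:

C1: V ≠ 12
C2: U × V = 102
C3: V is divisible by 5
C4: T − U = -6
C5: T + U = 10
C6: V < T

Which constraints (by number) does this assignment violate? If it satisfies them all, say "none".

C1: V = 10, and 10 ≠ 12  yes
C2: U × V = 10 × 10 = 100, not 102  no
C3: 10 / 5 = 2, so 5 divides 10  yes
C4: T − U = 1 − 10 = -9, not -6  no
C5: T + U = 1 + 10 = 11, not 10  no
C6: V = 10, T = 1; 10 ≥ 1 (want <)  no

Violated: 2, 4, 5, and 6.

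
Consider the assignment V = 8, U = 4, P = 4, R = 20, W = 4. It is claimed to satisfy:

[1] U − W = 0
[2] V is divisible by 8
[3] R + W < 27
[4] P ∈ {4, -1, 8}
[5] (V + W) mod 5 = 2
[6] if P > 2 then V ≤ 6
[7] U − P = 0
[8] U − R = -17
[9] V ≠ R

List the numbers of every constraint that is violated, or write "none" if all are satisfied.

The assignment fails constraints 6, 8.

[1] U − W = 4 − 4 = 0  holds
[2] 8 / 8 = 1, so 8 divides 8  holds
[3] R + W = 20 + 4 = 24; 24 < 27  holds
[4] P = 4 is in {4, -1, 8}  holds
[5] V + W = 12; 12 mod 5 = 2  holds
[6] P = 4 > 2, so we need V ≤ 6; but V = 8 > 6  fails
[7] U − P = 4 − 4 = 0  holds
[8] U − R = 4 − 20 = -16, not -17  fails
[9] V = 8, R = 20; distinct  holds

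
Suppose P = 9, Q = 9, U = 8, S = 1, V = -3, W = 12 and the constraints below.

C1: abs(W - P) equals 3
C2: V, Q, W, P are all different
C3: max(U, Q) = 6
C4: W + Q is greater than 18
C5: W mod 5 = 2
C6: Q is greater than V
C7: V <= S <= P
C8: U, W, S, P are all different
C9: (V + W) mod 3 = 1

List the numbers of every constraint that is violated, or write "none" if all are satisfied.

No — constraints 2, 3, 9 are not satisfied.

C1: abs(12 - 9) = 3  OK
C2: Q = P = 9, not all different  FAIL
C3: max(8, 9) = 9, not 6  FAIL
C4: W + Q = 12 + 9 = 21; 21 > 18  OK
C5: 12 mod 5 = 2  OK
C6: Q = 9, V = -3; 9 > -3  OK
C7: values -3 <= 1 <= 9  OK
C8: values 8, 12, 1, 9 are pairwise distinct  OK
C9: V + W = 9; 9 mod 3 = 0, not 1  FAIL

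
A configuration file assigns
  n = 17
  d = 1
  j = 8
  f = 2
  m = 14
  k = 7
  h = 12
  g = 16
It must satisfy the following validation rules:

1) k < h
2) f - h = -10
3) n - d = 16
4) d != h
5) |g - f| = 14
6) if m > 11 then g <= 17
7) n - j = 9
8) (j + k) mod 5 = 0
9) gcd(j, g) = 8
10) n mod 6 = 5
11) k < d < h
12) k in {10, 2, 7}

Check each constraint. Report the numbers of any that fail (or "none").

Constraint 11 does not hold.

1) k = 7, h = 12; 7 < 12  ✓
2) f - h = 2 - 12 = -10  ✓
3) n - d = 17 - 1 = 16  ✓
4) d = 1, h = 12; distinct  ✓
5) |16 - 2| = 14  ✓
6) m = 14 > 11, so we need g ≤ 17; g = 16 ≤ 17  ✓
7) n - j = 17 - 8 = 9  ✓
8) j + k = 15; 15 mod 5 = 0  ✓
9) gcd(8, 16) = 8  ✓
10) 17 mod 6 = 5  ✓
11) values 7, 1, 12; k = 7 is not < d = 1  ✗
12) k = 7 is in {10, 2, 7}  ✓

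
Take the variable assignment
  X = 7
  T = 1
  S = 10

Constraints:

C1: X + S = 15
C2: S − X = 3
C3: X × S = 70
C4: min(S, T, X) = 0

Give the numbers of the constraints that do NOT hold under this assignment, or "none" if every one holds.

Constraints 1, 4 do not hold.

C1: X + S = 7 + 10 = 17, not 15  FAIL
C2: S − X = 10 − 7 = 3  OK
C3: X × S = 7 × 10 = 70  OK
C4: min(10, 1, 7) = 1, not 0  FAIL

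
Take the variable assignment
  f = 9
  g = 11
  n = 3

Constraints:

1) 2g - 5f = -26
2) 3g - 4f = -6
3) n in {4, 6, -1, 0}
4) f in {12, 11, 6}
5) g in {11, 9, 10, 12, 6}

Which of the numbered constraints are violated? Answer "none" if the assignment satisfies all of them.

Constraints 1, 2, 3, 4 do not hold.

1) 2g - 5f = 2(11) - 5(9) = -23, not -26 — violated.
2) 3g - 4f = 3(11) - 4(9) = -3, not -6 — violated.
3) n = 3 is not in {4, 6, -1, 0} — violated.
4) f = 9 is not in {12, 11, 6} — violated.
5) g = 11 is in {11, 9, 10, 12, 6} — satisfied.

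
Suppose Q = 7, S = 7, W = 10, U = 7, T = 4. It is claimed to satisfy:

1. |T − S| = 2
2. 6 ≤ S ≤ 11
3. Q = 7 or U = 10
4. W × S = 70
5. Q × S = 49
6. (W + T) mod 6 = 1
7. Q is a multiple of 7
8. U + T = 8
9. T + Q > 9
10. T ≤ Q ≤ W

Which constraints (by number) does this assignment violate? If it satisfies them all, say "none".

No — constraints 1, 6, 8 are not satisfied.

1. |4 − 7| = 3, not 2 — fails.
2. S = 7 lies in [6, 11] — holds.
3. Q = 7 = 7 (first disjunct) — holds.
4. W × S = 10 × 7 = 70 — holds.
5. Q × S = 7 × 7 = 49 — holds.
6. W + T = 14; 14 mod 6 = 2, not 1 — fails.
7. 7 / 7 = 1, so 7 divides 7 — holds.
8. U + T = 7 + 4 = 11, not 8 — fails.
9. T + Q = 4 + 7 = 11; 11 > 9 — holds.
10. values 4 ≤ 7 ≤ 10 — holds.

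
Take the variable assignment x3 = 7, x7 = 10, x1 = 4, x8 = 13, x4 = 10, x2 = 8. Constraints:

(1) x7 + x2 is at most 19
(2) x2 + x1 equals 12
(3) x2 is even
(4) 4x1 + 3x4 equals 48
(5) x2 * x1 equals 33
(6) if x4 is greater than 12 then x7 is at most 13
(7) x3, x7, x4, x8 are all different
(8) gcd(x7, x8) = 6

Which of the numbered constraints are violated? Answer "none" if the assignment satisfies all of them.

Violated: 4, 5, 7, and 8.

(1) x7 + x2 = 10 + 8 = 18; 18 ≤ 19  yes
(2) x2 + x1 = 8 + 4 = 12  yes
(3) x2 = 8 is even  yes
(4) 4x1 + 3x4 = 4(4) + 3(10) = 46, not 48  no
(5) x2 * x1 = 8 * 4 = 32, not 33  no
(6) x4 = 10, not > 12; antecedent false, conditional vacuously true  yes
(7) x7 = x4 = 10, not all different  no
(8) gcd(10, 13) = 1, not 6  no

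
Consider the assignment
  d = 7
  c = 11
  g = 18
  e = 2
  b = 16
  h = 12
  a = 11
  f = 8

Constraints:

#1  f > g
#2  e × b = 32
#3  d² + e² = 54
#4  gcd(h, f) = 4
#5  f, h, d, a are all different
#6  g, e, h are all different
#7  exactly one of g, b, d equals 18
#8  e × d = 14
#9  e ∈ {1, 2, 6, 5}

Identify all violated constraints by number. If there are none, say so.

The assignment fails constraints 1, 3.

#1 f = 8, g = 18; 8 ≤ 18 (want >)  FAIL
#2 e × b = 2 × 16 = 32  OK
#3 d² + e² = 7² + 2² = 49 + 4 = 53, not 54  FAIL
#4 gcd(12, 8) = 4  OK
#5 values 8, 12, 7, 11 are pairwise distinct  OK
#6 values 18, 2, 12 are pairwise distinct  OK
#7 g=18, b=16, d=7; 1 of them equals 18  OK
#8 e × d = 2 × 7 = 14  OK
#9 e = 2 is in {1, 2, 6, 5}  OK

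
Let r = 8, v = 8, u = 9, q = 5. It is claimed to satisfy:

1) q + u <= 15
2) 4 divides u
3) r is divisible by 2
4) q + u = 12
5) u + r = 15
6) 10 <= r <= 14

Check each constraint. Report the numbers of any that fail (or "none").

Violated: 2, 4, 5, 6.

1) q + u = 5 + 9 = 14; 14 ≤ 15 — satisfied.
2) 9 = 4*2 + 1, so 4 does not divide 9 — violated.
3) 8 / 2 = 4, so 2 divides 8 — satisfied.
4) q + u = 5 + 9 = 14, not 12 — violated.
5) u + r = 9 + 8 = 17, not 15 — violated.
6) r = 8 is outside [10, 14] — violated.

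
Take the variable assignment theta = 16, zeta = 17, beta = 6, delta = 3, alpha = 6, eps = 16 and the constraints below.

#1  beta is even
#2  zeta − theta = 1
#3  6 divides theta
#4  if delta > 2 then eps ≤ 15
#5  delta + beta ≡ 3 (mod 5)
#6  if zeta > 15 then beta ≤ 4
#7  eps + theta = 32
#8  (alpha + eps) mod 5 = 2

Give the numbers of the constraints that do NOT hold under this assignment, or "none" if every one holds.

Violated: 3, 4, 5, and 6.

#1 beta = 6 is even  ✓
#2 zeta − theta = 17 − 16 = 1  ✓
#3 16 = 6×2 + 4, so 6 does not divide 16  ✗
#4 delta = 3 > 2, so we need eps ≤ 15; but eps = 16 > 15  ✗
#5 delta + beta = 9; 9 mod 5 = 4, not 3  ✗
#6 zeta = 17 > 15, so we need beta ≤ 4; but beta = 6 > 4  ✗
#7 eps + theta = 16 + 16 = 32  ✓
#8 alpha + eps = 22; 22 mod 5 = 2  ✓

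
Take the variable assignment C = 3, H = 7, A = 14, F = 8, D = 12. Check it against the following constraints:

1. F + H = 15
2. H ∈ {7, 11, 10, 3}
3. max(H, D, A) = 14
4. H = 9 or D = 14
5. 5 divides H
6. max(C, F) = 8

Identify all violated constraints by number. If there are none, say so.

1. F + H = 8 + 7 = 15 — holds.
2. H = 7 is in {7, 11, 10, 3} — holds.
3. max(7, 12, 14) = 14 — holds.
4. H = 7 ≠ 9 and D = 12 ≠ 14; both disjuncts false — fails.
5. 7 = 5×1 + 2, so 5 does not divide 7 — fails.
6. max(3, 8) = 8 — holds.

Violated: 4, 5.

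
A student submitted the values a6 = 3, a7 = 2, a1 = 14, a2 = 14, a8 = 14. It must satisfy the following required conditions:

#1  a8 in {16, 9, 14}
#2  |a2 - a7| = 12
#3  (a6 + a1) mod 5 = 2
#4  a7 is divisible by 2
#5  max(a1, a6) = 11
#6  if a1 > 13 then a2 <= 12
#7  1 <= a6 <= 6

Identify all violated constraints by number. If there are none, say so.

#1 a8 = 14 is in {16, 9, 14}  true
#2 |14 - 2| = 12  true
#3 a6 + a1 = 17; 17 mod 5 = 2  true
#4 2 / 2 = 1, so 2 divides 2  true
#5 max(14, 3) = 14, not 11  false
#6 a1 = 14 > 13, so we need a2 ≤ 12; but a2 = 14 > 12  false
#7 a6 = 3 lies in [1, 6]  true

The assignment fails constraints 5 and 6.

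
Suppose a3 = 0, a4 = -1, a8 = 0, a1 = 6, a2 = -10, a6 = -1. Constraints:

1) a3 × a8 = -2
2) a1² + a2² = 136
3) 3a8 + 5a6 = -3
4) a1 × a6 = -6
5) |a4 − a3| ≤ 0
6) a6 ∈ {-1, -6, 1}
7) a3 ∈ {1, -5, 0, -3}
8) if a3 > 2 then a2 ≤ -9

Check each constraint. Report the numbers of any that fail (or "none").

The assignment fails constraints 1, 3, 5.

1) a3 × a8 = 0 × 0 = 0, not -2 — violated.
2) a1² + a2² = 6² + (-10)² = 36 + 100 = 136 — OK.
3) 3a8 + 5a6 = 3(0) + 5(-1) = -5, not -3 — violated.
4) a1 × a6 = 6 × (-1) = -6 — OK.
5) |-1 − 0| = 1; 1 > 0, exceeds bound 0 — violated.
6) a6 = -1 is in {-1, -6, 1} — OK.
7) a3 = 0 is in {1, -5, 0, -3} — OK.
8) a3 = 0, not > 2; antecedent false, conditional vacuously true — OK.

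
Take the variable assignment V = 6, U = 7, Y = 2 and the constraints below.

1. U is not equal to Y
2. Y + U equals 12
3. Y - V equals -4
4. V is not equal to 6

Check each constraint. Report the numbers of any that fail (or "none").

Constraints 2 and 4 are violated.

1. U = 7, Y = 2; distinct  ✔
2. Y + U = 2 + 7 = 9, not 12  ✘
3. Y - V = 2 - 6 = -4  ✔
4. V = 6, but 6 is required to differ  ✘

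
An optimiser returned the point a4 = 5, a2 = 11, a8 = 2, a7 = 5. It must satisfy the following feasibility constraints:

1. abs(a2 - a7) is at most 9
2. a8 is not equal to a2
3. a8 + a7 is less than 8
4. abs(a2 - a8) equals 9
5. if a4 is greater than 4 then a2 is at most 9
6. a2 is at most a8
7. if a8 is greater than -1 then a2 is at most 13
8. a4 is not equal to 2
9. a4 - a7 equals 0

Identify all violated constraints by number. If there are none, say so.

1. abs(11 - 5) = 6; 6 ≤ 9 — satisfied.
2. a8 = 2, a2 = 11; distinct — satisfied.
3. a8 + a7 = 2 + 5 = 7; 7 < 8 — satisfied.
4. abs(11 - 2) = 9 — satisfied.
5. a4 = 5 > 4, so we need a2 ≤ 9; but a2 = 11 > 9 — violated.
6. a2 = 11, a8 = 2; 11 > 2 (want ≤) — violated.
7. a8 = 2 > -1, so we need a2 ≤ 13; a2 = 11 ≤ 13 — satisfied.
8. a4 = 5, and 5 ≠ 2 — satisfied.
9. a4 - a7 = 5 - 5 = 0 — satisfied.

Constraints 5 and 6 do not hold.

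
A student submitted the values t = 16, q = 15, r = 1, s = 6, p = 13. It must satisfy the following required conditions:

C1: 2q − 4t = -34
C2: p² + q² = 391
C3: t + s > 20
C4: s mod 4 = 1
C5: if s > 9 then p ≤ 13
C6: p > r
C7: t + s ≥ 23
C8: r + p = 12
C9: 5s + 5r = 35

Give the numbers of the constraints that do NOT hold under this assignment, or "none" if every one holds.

C1: 2q − 4t = 2(15) − 4(16) = -34 — satisfied.
C2: p² + q² = 13² + 15² = 169 + 225 = 394, not 391 — violated.
C3: t + s = 16 + 6 = 22; 22 > 20 — satisfied.
C4: 6 mod 4 = 2, not 1 — violated.
C5: s = 6, not > 9; antecedent false, conditional vacuously true — satisfied.
C6: p = 13, r = 1; 13 > 1 — satisfied.
C7: t + s = 16 + 6 = 22; 22 < 23, bound 23 not met — violated.
C8: r + p = 1 + 13 = 14, not 12 — violated.
C9: 5s + 5r = 5(6) + 5(1) = 35 — satisfied.

Constraints 2, 4, 7, and 8 are violated.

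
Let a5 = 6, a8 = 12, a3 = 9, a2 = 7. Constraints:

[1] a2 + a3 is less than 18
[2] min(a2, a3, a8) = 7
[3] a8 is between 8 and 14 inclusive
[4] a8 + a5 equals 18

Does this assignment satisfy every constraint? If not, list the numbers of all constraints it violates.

[1] a2 + a3 = 7 + 9 = 16; 16 < 18  OK
[2] min(7, 9, 12) = 7  OK
[3] a8 = 12 lies in [8, 14]  OK
[4] a8 + a5 = 12 + 6 = 18  OK

No violations.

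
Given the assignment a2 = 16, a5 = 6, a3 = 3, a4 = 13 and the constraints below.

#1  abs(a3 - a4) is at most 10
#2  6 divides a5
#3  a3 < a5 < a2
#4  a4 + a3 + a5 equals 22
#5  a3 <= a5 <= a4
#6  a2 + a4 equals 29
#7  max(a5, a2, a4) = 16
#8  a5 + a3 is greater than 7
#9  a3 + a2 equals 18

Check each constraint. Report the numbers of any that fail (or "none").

Constraint 9 is violated.

#1 abs(3 - 13) = 10; 10 ≤ 10  ✓
#2 6 / 6 = 1, so 6 divides 6  ✓
#3 values 3 < 6 < 16  ✓
#4 a4 + a3 + a5 = 13 + 3 + 6 = 22  ✓
#5 values 3 <= 6 <= 13  ✓
#6 a2 + a4 = 16 + 13 = 29  ✓
#7 max(6, 16, 13) = 16  ✓
#8 a5 + a3 = 6 + 3 = 9; 9 > 7  ✓
#9 a3 + a2 = 3 + 16 = 19, not 18  ✗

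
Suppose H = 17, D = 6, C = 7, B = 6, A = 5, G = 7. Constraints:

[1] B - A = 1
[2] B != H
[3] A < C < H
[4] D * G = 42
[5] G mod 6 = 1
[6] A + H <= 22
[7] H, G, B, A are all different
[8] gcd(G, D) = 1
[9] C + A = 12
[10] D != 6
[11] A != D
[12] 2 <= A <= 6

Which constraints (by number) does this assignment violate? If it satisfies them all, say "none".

No — constraint 10 is not satisfied.

[1] B - A = 6 - 5 = 1 — holds.
[2] B = 6, H = 17; distinct — holds.
[3] values 5 < 7 < 17 — holds.
[4] D * G = 6 * 7 = 42 — holds.
[5] 7 mod 6 = 1 — holds.
[6] A + H = 5 + 17 = 22; 22 ≤ 22 — holds.
[7] values 17, 7, 6, 5 are pairwise distinct — holds.
[8] gcd(7, 6) = 1 — holds.
[9] C + A = 7 + 5 = 12 — holds.
[10] D = 6, but 6 is required to differ — does not hold.
[11] A = 5, D = 6; distinct — holds.
[12] A = 5 lies in [2, 6] — holds.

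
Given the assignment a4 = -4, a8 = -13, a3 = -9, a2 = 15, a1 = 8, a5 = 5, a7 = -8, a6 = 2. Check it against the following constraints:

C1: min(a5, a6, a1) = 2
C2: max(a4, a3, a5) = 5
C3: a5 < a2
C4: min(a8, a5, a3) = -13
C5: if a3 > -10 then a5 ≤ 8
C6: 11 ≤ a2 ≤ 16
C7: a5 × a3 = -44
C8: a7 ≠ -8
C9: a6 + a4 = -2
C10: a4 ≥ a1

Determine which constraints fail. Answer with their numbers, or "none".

The assignment fails constraints 7, 8, and 10.

C1: min(5, 2, 8) = 2 — holds.
C2: max(-4, -9, 5) = 5 — holds.
C3: a5 = 5, a2 = 15; 5 < 15 — holds.
C4: min(-13, 5, -9) = -13 — holds.
C5: a3 = -9 > -10, so we need a5 ≤ 8; a5 = 5 ≤ 8 — holds.
C6: a2 = 15 lies in [11, 16] — holds.
C7: a5 × a3 = 5 × (-9) = -45, not -44 — does not hold.
C8: a7 = -8, but -8 is required to differ — does not hold.
C9: a6 + a4 = 2 + (-4) = -2 — holds.
C10: a4 = -4, a1 = 8; -4 < 8 (want ≥) — does not hold.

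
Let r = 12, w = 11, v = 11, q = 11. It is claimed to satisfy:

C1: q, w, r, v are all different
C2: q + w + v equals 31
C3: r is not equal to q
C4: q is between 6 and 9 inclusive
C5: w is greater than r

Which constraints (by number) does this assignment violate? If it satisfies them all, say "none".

C1: q = w = 11, not all different — violated.
C2: q + w + v = 11 + 11 + 11 = 33, not 31 — violated.
C3: r = 12, q = 11; distinct — satisfied.
C4: q = 11 is outside [6, 9] — violated.
C5: w = 11, r = 12; 11 ≤ 12 (want >) — violated.

Violated: 1, 2, 4, and 5.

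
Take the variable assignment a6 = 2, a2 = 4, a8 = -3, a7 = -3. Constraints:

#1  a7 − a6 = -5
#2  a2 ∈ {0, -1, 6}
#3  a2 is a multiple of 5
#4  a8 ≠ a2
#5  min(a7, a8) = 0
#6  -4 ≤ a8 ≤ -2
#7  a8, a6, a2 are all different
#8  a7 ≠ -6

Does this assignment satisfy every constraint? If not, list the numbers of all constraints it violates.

No — constraints 2, 3, and 5 are not satisfied.

#1 a7 − a6 = -3 − 2 = -5 — holds.
#2 a2 = 4 is not in {0, -1, 6} — fails.
#3 4 = 5×0 + 4, so 5 does not divide 4 — fails.
#4 a8 = -3, a2 = 4; distinct — holds.
#5 min(-3, -3) = -3, not 0 — fails.
#6 a8 = -3 lies in [-4, -2] — holds.
#7 values -3, 2, 4 are pairwise distinct — holds.
#8 a7 = -3, and -3 ≠ -6 — holds.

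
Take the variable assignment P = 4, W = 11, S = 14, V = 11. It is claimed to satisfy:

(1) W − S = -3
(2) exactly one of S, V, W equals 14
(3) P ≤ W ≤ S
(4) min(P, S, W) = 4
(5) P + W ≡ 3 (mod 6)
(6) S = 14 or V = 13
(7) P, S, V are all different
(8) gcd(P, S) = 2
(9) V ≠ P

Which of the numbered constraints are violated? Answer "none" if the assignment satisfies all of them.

(1) W − S = 11 − 14 = -3 — holds.
(2) S=14, V=11, W=11; 1 of them equals 14 — holds.
(3) values 4 ≤ 11 ≤ 14 — holds.
(4) min(4, 14, 11) = 4 — holds.
(5) P + W = 15; 15 mod 6 = 3 — holds.
(6) S = 14 = 14 (first disjunct) — holds.
(7) values 4, 14, 11 are pairwise distinct — holds.
(8) gcd(4, 14) = 2 — holds.
(9) V = 11, P = 4; distinct — holds.

The assignment satisfies every constraint.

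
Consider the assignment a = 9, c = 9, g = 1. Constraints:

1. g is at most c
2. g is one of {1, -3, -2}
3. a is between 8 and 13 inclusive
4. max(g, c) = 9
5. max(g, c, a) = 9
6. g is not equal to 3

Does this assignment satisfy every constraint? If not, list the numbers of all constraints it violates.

The assignment satisfies every constraint.

1. g = 1, c = 9; 1 ≤ 9  yes
2. g = 1 is in {1, -3, -2}  yes
3. a = 9 lies in [8, 13]  yes
4. max(1, 9) = 9  yes
5. max(1, 9, 9) = 9  yes
6. g = 1, and 1 ≠ 3  yes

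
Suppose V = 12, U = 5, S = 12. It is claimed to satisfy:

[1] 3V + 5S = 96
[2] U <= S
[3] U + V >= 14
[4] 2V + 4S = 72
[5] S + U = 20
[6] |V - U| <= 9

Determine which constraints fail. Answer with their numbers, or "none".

[1] 3V + 5S = 3(12) + 5(12) = 96 — holds.
[2] U = 5, S = 12; 5 ≤ 12 — holds.
[3] U + V = 5 + 12 = 17; 17 ≥ 14 — holds.
[4] 2V + 4S = 2(12) + 4(12) = 72 — holds.
[5] S + U = 12 + 5 = 17, not 20 — does not hold.
[6] |12 - 5| = 7; 7 ≤ 9 — holds.

The assignment fails constraint 5.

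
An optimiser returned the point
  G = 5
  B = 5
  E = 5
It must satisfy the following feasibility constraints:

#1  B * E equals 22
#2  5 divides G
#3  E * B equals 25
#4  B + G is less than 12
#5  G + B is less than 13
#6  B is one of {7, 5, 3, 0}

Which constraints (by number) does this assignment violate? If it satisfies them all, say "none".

#1 B * E = 5 * 5 = 25, not 22 — violated.
#2 5 / 5 = 1, so 5 divides 5 — OK.
#3 E * B = 5 * 5 = 25 — OK.
#4 B + G = 5 + 5 = 10; 10 < 12 — OK.
#5 G + B = 5 + 5 = 10; 10 < 13 — OK.
#6 B = 5 is in {7, 5, 3, 0} — OK.

No — constraint 1 is not satisfied.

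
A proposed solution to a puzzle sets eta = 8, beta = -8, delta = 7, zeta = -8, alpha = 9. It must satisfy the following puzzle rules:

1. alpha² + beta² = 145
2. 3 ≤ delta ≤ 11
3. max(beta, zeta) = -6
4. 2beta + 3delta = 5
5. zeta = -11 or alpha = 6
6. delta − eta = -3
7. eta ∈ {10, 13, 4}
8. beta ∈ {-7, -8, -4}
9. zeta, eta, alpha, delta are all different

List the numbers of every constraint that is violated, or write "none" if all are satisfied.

1. alpha² + beta² = 9² + (-8)² = 81 + 64 = 145 — holds.
2. delta = 7 lies in [3, 11] — holds.
3. max(-8, -8) = -8, not -6 — fails.
4. 2beta + 3delta = 2(-8) + 3(7) = 5 — holds.
5. zeta = -8 ≠ -11 and alpha = 9 ≠ 6; both disjuncts false — fails.
6. delta − eta = 7 − 8 = -1, not -3 — fails.
7. eta = 8 is not in {10, 13, 4} — fails.
8. beta = -8 is in {-7, -8, -4} — holds.
9. values -8, 8, 9, 7 are pairwise distinct — holds.

Violated: 3, 5, 6, 7.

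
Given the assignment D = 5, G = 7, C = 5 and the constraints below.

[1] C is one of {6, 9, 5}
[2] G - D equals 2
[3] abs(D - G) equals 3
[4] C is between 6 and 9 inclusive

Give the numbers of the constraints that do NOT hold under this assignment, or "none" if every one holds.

[1] C = 5 is in {6, 9, 5} — holds.
[2] G - D = 7 - 5 = 2 — holds.
[3] abs(5 - 7) = 2, not 3 — fails.
[4] C = 5 is outside [6, 9] — fails.

Constraints 3 and 4 do not hold.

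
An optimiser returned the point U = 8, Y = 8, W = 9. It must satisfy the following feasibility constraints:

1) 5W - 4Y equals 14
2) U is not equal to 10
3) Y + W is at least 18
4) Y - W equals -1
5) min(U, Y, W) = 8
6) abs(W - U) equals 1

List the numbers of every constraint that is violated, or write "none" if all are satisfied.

1) 5W - 4Y = 5(9) - 4(8) = 13, not 14 — fails.
2) U = 8, and 8 ≠ 10 — holds.
3) Y + W = 8 + 9 = 17; 17 < 18, bound 18 not met — fails.
4) Y - W = 8 - 9 = -1 — holds.
5) min(8, 8, 9) = 8 — holds.
6) abs(9 - 8) = 1 — holds.

Constraints 1 and 3 are violated.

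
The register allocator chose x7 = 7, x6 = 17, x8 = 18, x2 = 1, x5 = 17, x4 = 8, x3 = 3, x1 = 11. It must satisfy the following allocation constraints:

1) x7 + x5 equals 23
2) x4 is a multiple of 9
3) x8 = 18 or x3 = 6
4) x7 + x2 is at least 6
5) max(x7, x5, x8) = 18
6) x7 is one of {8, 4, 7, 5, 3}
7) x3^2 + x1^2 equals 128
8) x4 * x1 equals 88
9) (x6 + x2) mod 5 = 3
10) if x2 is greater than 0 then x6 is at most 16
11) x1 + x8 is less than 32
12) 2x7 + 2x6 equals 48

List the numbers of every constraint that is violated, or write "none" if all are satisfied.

1) x7 + x5 = 7 + 17 = 24, not 23  FAIL
2) 8 = 9*0 + 8, so 9 does not divide 8  FAIL
3) x8 = 18 = 18 (first disjunct)  OK
4) x7 + x2 = 7 + 1 = 8; 8 ≥ 6  OK
5) max(7, 17, 18) = 18  OK
6) x7 = 7 is in {8, 4, 7, 5, 3}  OK
7) x3^2 + x1^2 = 3^2 + 11^2 = 9 + 121 = 130, not 128  FAIL
8) x4 * x1 = 8 * 11 = 88  OK
9) x6 + x2 = 18; 18 mod 5 = 3  OK
10) x2 = 1 > 0, so we need x6 ≤ 16; but x6 = 17 > 16  FAIL
11) x1 + x8 = 11 + 18 = 29; 29 < 32  OK
12) 2x7 + 2x6 = 2(7) + 2(17) = 48  OK

No — constraints 1, 2, 7, 10 are not satisfied.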